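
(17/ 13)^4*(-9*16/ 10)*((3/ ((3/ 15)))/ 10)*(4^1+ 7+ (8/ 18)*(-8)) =-67150884/ 142805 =-470.23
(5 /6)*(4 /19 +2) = 35 /19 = 1.84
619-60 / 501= 103353 / 167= 618.88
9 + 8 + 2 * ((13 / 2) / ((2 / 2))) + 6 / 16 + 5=283 / 8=35.38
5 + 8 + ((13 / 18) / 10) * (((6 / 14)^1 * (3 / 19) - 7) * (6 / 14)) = 357097 / 27930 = 12.79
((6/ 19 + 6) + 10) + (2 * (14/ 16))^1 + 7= 1905/ 76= 25.07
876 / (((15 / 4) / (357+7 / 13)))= 5428864 / 65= 83520.98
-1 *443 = -443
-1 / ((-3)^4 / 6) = -2 / 27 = -0.07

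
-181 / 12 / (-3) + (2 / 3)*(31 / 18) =667 / 108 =6.18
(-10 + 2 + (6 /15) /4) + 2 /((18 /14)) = -571 /90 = -6.34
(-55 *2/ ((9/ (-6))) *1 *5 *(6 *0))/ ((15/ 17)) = 0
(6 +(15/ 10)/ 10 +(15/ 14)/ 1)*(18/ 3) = 3033/ 70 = 43.33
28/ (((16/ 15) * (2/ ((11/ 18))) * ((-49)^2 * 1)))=55/ 16464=0.00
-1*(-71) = 71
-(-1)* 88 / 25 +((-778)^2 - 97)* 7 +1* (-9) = 105907588 / 25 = 4236303.52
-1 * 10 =-10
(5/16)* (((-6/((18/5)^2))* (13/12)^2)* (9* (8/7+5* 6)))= -2302625/48384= -47.59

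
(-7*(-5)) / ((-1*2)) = -17.50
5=5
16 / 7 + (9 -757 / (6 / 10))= -26258 / 21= -1250.38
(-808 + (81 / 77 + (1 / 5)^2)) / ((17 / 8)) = -12426384 / 32725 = -379.72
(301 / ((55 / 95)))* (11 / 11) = 5719 / 11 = 519.91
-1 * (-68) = 68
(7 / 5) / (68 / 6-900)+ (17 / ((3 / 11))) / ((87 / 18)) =4984811 / 386570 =12.89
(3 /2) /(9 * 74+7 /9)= 27 /12002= 0.00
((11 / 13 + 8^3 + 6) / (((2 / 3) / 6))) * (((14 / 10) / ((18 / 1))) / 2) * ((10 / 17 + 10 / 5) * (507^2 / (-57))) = -36032997 / 17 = -2119588.06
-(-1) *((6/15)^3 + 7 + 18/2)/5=2008/625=3.21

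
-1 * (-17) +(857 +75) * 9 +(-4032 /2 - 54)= 6335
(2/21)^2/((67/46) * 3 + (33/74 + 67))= 0.00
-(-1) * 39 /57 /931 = 13 /17689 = 0.00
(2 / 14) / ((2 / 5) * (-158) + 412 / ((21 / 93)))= 5 / 61648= 0.00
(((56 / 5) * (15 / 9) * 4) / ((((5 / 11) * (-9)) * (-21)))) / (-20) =-88 / 2025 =-0.04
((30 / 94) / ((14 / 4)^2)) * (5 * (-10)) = -3000 / 2303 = -1.30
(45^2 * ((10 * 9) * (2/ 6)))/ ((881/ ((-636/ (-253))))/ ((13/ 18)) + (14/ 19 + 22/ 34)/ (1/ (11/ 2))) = 300438450/ 2437457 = 123.26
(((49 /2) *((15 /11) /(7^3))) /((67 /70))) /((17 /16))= 1200 /12529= 0.10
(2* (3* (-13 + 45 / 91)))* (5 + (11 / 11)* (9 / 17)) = -641832 / 1547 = -414.89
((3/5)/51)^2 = 0.00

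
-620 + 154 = -466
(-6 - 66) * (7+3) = -720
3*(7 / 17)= 21 / 17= 1.24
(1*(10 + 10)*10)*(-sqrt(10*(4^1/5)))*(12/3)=-1600*sqrt(2)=-2262.74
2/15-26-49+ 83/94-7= -114187/1410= -80.98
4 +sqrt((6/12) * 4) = sqrt(2) +4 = 5.41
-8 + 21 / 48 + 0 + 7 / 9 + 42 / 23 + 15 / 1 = 33257 / 3312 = 10.04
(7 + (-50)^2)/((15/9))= 7521/5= 1504.20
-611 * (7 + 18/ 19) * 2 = -184522/ 19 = -9711.68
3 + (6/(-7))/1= 15/7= 2.14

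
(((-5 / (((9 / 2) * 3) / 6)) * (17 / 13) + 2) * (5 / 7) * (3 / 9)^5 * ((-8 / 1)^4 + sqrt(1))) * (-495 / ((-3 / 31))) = -3702254050 / 66339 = -55808.11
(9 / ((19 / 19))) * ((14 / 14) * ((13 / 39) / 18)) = 1 / 6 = 0.17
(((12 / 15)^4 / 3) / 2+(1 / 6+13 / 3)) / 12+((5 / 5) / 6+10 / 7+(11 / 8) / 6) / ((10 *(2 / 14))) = 298399 / 180000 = 1.66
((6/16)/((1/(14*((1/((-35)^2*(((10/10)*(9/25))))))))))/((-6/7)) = -1/72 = -0.01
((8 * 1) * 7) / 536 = 7 / 67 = 0.10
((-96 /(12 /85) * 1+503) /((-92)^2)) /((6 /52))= -767 /4232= -0.18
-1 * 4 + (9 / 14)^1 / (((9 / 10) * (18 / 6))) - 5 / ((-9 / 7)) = 8 / 63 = 0.13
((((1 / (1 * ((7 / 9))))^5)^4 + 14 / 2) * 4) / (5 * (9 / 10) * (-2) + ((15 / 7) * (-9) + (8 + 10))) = -6358105661570106404 / 102590056668358287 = -61.98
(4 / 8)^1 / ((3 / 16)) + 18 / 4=7.17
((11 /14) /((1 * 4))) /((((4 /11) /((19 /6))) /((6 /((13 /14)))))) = 2299 /208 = 11.05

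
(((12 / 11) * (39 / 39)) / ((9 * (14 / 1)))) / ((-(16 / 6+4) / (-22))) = 1 / 35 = 0.03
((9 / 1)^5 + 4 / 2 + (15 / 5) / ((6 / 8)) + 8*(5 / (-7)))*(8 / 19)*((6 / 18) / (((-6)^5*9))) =-21755 / 183708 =-0.12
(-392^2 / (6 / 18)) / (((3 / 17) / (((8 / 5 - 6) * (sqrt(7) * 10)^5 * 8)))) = 1192089379863488.71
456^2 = 207936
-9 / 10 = -0.90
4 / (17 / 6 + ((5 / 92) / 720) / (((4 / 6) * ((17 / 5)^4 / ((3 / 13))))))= 38358188544 / 27170385427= 1.41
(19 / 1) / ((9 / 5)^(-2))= 1539 / 25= 61.56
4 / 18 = 2 / 9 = 0.22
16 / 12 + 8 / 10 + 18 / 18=47 / 15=3.13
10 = 10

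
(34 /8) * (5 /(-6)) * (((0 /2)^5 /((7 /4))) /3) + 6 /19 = 6 /19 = 0.32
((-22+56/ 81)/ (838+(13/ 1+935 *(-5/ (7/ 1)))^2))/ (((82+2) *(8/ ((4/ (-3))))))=6041/ 61393808088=0.00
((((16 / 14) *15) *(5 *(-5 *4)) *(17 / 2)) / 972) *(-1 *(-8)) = -68000 / 567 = -119.93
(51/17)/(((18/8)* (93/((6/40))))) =1/465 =0.00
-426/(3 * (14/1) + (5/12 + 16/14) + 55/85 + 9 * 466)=-608328/6052159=-0.10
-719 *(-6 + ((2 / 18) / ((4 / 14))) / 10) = 4286.04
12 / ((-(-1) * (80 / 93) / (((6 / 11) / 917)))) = 837 / 100870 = 0.01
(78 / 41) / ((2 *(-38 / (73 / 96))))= -949 / 49856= -0.02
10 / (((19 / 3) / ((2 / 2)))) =30 / 19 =1.58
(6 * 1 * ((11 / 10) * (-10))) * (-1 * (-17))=-1122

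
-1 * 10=-10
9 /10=0.90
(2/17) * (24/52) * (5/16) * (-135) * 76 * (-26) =76950/17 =4526.47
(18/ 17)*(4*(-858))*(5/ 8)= -2271.18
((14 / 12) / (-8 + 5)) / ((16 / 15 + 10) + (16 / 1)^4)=-5 / 842748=-0.00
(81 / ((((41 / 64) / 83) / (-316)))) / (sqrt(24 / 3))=-33991488 * sqrt(2) / 41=-1172468.86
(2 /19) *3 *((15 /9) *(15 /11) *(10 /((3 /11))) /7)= 500 /133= 3.76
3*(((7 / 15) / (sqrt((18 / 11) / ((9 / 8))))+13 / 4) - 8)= -57 / 4+7*sqrt(11) / 20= -13.09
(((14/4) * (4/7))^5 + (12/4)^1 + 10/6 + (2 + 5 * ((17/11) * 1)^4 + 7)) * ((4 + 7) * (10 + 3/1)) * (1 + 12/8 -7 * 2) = -487165484/3993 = -122004.88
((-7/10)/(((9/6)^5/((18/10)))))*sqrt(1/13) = -112*sqrt(13)/8775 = -0.05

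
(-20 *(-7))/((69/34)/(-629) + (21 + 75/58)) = 6.28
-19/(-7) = 19/7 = 2.71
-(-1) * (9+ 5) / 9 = 14 / 9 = 1.56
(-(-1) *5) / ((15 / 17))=17 / 3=5.67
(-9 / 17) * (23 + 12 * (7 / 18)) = -249 / 17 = -14.65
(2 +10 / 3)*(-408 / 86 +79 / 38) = -34840 / 2451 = -14.21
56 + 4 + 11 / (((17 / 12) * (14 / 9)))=7734 / 119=64.99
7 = 7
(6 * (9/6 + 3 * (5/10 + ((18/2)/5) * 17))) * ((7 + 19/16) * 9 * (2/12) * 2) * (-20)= -279423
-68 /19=-3.58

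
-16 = -16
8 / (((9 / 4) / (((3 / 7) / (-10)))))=-16 / 105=-0.15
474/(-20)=-237/10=-23.70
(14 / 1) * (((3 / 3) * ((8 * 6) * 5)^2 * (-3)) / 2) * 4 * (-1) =4838400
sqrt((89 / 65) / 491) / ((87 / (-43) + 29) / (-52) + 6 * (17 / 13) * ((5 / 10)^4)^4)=-1409024 * sqrt(2840435) / 23323793785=-0.10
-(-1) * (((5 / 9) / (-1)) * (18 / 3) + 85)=245 / 3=81.67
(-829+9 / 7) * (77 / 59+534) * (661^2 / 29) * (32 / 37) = -2558496154039744 / 443149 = -5773444493.93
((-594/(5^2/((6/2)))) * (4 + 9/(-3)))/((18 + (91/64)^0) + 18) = -1782/925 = -1.93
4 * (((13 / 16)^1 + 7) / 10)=25 / 8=3.12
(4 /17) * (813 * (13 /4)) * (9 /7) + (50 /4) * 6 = 104046 /119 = 874.34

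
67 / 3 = 22.33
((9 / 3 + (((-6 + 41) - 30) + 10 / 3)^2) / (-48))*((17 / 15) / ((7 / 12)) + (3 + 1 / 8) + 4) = -413857 / 30240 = -13.69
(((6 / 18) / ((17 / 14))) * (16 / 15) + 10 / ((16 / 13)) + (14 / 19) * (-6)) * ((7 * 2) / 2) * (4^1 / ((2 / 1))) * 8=6506402 / 14535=447.64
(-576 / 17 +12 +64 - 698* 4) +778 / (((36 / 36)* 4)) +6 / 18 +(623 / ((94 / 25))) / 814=-9969814345 / 3902316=-2554.85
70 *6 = 420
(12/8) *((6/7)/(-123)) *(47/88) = -141/25256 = -0.01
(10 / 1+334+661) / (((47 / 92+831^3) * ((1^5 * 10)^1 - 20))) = -9246 / 52794769619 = -0.00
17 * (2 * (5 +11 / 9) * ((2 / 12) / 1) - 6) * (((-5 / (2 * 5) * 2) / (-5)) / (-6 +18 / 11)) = 9911 / 3240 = 3.06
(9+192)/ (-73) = -201/ 73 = -2.75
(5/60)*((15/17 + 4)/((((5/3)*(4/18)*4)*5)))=747/13600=0.05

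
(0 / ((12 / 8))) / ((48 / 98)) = 0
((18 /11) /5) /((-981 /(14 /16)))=-7 /23980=-0.00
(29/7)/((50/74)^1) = 1073/175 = 6.13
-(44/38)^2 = -484/361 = -1.34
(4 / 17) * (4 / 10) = 8 / 85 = 0.09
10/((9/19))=190/9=21.11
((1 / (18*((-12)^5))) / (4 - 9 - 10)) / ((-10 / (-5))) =1 / 134369280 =0.00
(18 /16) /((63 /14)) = 1 /4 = 0.25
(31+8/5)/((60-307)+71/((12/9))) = -652/3875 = -0.17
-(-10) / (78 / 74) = 370 / 39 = 9.49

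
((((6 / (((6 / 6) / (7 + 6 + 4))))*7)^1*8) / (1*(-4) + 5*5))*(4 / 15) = 1088 / 15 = 72.53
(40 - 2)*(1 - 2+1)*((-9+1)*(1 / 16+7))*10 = 0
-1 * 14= -14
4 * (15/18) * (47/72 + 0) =235/108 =2.18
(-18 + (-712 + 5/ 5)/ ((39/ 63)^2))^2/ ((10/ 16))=801849021192/ 142805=5614992.62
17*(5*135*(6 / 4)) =34425 / 2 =17212.50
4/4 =1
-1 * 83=-83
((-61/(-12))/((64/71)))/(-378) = -4331/290304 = -0.01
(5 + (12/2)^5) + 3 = 7784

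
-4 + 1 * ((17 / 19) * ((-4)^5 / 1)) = -17484 / 19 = -920.21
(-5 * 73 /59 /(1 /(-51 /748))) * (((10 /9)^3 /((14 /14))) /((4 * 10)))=0.01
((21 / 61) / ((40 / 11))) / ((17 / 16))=462 / 5185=0.09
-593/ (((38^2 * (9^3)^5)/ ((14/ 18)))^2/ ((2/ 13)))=-29057/ 46538035351011414029361937321075676904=-0.00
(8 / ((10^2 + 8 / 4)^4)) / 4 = 1 / 54121608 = 0.00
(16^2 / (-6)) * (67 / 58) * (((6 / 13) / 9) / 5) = -8576 / 16965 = -0.51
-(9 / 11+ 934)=-934.82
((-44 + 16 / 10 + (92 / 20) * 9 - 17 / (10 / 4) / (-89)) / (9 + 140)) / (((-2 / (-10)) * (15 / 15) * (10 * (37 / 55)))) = -4521 / 981314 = -0.00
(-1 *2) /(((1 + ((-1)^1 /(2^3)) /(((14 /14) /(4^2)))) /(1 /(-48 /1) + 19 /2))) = 455 /24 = 18.96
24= 24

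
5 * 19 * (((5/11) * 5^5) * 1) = 1484375/11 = 134943.18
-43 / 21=-2.05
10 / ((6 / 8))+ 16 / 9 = 136 / 9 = 15.11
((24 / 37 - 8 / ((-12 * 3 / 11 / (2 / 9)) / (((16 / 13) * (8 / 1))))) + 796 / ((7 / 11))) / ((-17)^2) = 4.35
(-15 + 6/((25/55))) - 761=-3814/5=-762.80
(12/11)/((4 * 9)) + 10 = 331/33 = 10.03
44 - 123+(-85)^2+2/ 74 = 264403/ 37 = 7146.03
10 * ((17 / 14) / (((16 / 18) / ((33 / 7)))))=25245 / 392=64.40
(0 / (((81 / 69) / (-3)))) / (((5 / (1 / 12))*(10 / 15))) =0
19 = 19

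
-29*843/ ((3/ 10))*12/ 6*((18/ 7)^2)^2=-17108988480/ 2401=-7125776.13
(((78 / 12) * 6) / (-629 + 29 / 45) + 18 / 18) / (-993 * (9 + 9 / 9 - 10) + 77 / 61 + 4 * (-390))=-1617781 / 2688566908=-0.00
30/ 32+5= 95/ 16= 5.94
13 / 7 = 1.86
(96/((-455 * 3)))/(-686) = 16/156065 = 0.00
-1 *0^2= 0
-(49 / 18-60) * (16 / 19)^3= 2111488 / 61731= 34.20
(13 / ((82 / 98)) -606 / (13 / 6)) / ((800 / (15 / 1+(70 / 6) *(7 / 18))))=-5941549 / 921024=-6.45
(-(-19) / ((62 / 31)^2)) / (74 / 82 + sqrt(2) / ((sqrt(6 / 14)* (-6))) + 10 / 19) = 34589937* sqrt(42) / 250582556 + 63540693 / 17898754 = 4.44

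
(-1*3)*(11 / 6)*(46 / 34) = -253 / 34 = -7.44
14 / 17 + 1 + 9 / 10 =463 / 170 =2.72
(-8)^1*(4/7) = -32/7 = -4.57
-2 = -2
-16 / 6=-2.67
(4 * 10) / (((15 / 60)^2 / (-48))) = -30720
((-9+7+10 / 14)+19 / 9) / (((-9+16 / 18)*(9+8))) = -52 / 8687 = -0.01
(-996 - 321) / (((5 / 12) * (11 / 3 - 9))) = 11853 / 20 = 592.65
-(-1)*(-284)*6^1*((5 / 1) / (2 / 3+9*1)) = -25560 / 29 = -881.38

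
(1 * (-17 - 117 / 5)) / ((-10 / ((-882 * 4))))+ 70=-354578 / 25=-14183.12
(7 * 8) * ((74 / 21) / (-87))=-592 / 261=-2.27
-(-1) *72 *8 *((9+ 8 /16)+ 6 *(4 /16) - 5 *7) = -13824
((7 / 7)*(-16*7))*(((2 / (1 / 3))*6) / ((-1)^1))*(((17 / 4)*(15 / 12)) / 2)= 10710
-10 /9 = -1.11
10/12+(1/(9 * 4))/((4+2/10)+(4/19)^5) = 0.84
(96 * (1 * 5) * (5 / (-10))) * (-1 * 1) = 240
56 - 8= 48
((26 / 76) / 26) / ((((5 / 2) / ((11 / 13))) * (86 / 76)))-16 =-44709 / 2795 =-16.00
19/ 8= 2.38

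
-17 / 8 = -2.12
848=848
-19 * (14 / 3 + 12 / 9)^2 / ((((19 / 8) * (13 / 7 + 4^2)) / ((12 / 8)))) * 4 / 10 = -6048 / 625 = -9.68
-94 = -94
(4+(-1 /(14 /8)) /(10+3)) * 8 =2880 /91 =31.65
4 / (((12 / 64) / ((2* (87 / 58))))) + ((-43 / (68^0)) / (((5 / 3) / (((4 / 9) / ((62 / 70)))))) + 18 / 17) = 82390 / 1581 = 52.11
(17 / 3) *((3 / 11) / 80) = 17 / 880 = 0.02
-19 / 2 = -9.50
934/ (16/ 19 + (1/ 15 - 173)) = -133095/ 24523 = -5.43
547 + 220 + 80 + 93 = 940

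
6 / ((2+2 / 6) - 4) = -18 / 5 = -3.60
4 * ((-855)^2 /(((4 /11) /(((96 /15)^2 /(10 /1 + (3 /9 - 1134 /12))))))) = -1976223744 /505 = -3913314.34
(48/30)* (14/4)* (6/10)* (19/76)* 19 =399/25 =15.96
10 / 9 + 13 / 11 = 2.29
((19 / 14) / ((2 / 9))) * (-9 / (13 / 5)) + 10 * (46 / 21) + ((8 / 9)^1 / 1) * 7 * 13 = 81.65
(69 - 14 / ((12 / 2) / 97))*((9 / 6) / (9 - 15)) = 118 / 3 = 39.33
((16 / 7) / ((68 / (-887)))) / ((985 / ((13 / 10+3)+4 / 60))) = -232394 / 1758225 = -0.13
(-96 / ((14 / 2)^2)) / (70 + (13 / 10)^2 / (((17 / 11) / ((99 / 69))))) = -3753600 / 137119003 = -0.03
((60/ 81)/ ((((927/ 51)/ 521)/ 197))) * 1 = 34896580/ 8343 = 4182.74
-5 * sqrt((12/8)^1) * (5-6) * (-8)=-20 * sqrt(6)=-48.99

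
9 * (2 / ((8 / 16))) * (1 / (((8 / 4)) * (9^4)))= 2 / 729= 0.00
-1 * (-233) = 233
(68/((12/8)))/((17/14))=112/3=37.33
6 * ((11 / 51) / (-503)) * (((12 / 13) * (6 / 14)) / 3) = -0.00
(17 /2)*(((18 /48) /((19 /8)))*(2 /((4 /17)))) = 867 /76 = 11.41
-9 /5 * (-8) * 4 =57.60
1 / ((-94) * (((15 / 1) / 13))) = -13 / 1410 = -0.01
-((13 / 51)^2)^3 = -4826809 / 17596287801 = -0.00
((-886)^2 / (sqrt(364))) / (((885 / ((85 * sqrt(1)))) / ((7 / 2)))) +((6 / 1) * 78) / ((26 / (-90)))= -1620 +3336233 * sqrt(91) / 2301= 12211.22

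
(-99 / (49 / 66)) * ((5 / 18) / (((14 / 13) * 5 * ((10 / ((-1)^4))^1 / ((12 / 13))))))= -1089 / 1715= -0.63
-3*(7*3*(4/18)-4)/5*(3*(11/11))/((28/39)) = -117/70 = -1.67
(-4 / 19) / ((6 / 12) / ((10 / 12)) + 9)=-5 / 228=-0.02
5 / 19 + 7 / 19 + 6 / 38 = 15 / 19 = 0.79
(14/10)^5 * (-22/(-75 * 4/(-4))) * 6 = -739508/78125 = -9.47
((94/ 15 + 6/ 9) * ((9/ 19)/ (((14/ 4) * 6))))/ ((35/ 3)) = 312/ 23275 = 0.01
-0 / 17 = 0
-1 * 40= -40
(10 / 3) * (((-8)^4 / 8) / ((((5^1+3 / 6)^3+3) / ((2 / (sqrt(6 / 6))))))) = 16384 / 813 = 20.15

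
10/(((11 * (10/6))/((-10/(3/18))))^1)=-360/11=-32.73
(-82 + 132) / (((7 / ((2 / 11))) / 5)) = 500 / 77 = 6.49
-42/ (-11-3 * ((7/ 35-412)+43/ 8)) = -1680/ 48331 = -0.03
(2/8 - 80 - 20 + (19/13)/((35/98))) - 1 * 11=-27731/260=-106.66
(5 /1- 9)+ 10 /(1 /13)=126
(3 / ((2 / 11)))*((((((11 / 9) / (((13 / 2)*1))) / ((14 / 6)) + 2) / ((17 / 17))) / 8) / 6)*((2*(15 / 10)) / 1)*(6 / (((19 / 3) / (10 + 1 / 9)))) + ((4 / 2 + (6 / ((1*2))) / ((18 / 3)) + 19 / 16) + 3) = 8281 / 304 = 27.24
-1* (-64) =64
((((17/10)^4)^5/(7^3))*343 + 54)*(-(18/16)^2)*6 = -988920431815360122943589043/3200000000000000000000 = -309037.63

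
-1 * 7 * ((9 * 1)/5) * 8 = -504/5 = -100.80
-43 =-43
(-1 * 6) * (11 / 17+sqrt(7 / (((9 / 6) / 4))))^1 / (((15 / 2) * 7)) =-8 * sqrt(42) / 105 - 44 / 595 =-0.57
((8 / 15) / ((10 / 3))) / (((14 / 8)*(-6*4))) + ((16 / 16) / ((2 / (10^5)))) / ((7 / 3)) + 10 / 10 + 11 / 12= 15001339 / 700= 21430.48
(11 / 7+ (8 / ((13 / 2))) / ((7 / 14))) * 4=1468 / 91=16.13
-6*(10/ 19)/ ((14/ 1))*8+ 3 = 159/ 133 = 1.20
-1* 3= -3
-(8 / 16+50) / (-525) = 101 / 1050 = 0.10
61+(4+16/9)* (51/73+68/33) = 1668185/21681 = 76.94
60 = 60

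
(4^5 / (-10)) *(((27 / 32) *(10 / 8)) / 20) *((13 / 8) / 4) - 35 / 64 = -877 / 320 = -2.74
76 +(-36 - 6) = 34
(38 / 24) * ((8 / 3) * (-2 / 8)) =-19 / 18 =-1.06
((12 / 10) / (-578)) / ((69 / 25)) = -5 / 6647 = -0.00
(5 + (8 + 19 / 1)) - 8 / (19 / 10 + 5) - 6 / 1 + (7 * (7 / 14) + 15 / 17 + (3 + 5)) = 87325 / 2346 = 37.22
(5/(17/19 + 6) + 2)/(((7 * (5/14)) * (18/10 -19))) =-357/5633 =-0.06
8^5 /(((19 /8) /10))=2621440 /19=137970.53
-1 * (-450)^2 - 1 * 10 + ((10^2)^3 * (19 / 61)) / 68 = -197929.48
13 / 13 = 1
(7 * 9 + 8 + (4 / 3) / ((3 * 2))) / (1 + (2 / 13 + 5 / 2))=16666 / 855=19.49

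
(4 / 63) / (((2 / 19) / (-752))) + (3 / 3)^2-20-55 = -527.59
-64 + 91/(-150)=-9691/150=-64.61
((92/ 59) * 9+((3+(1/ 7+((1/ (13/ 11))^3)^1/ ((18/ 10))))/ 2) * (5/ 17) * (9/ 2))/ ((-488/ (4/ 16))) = -0.01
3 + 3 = 6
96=96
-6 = -6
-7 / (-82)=7 / 82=0.09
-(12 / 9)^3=-64 / 27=-2.37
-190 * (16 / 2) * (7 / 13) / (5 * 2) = -1064 / 13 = -81.85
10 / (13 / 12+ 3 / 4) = 60 / 11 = 5.45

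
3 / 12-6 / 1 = -23 / 4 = -5.75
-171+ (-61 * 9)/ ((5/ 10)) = -1269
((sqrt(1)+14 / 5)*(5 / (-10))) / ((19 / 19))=-19 / 10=-1.90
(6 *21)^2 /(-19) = -15876 /19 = -835.58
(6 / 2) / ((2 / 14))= 21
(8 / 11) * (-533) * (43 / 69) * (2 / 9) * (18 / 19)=-733408 / 14421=-50.86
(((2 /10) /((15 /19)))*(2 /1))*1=0.51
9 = 9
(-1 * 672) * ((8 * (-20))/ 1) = 107520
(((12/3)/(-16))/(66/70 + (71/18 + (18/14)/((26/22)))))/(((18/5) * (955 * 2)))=-0.00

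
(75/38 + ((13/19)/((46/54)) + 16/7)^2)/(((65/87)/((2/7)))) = 1442223273/327511835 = 4.40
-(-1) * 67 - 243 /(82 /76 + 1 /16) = -50623 /347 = -145.89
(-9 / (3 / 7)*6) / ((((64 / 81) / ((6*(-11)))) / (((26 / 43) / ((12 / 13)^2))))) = 7468.76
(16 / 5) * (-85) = -272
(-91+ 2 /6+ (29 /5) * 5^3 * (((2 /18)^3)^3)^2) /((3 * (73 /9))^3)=-0.01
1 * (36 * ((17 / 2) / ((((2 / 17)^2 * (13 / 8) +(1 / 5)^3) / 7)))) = 154759500 / 2203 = 70249.43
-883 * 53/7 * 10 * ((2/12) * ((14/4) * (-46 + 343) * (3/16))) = -69496515/32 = -2171766.09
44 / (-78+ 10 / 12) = -264 / 463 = -0.57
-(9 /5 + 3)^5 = -7962624 /3125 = -2548.04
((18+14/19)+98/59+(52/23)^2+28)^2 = 1006891265402500/351659674081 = 2863.25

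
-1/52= -0.02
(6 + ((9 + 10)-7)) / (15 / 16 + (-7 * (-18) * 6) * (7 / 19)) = 1824 / 28319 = 0.06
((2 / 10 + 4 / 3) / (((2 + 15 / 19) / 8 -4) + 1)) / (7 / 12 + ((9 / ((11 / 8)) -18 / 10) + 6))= -153824 / 3013231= -0.05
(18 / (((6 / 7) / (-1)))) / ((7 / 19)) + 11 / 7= -388 / 7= -55.43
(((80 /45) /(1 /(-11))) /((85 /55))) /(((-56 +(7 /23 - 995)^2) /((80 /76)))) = -0.00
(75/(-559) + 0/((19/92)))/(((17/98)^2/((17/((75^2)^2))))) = -9604/4009078125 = -0.00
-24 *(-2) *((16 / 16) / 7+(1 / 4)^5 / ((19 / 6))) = 29247 / 4256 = 6.87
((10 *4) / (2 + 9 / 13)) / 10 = 52 / 35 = 1.49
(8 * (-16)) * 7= -896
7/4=1.75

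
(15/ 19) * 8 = 120/ 19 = 6.32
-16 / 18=-8 / 9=-0.89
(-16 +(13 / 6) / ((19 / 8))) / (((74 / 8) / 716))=-2463040 / 2109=-1167.87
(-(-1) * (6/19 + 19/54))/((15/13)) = 1781/3078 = 0.58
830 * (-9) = -7470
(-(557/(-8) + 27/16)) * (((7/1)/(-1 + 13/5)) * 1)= 38045/128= 297.23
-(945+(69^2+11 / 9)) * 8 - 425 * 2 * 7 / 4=-848615 / 18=-47145.28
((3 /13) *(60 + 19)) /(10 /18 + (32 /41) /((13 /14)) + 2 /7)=612171 /56473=10.84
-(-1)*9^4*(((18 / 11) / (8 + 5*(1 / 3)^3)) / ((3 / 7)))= 7440174 / 2431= 3060.54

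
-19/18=-1.06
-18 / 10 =-9 / 5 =-1.80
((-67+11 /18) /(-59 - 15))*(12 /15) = 239 /333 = 0.72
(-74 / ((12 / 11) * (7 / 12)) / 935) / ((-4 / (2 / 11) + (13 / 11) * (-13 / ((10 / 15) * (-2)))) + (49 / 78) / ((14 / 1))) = 0.01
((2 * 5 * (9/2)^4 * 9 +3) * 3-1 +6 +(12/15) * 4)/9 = 4429363/360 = 12303.79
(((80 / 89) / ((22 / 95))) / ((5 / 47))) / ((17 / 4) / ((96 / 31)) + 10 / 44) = 13716480 / 601373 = 22.81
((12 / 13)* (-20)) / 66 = -40 / 143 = -0.28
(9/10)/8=9/80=0.11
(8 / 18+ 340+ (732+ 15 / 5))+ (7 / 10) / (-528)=17035019 / 15840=1075.44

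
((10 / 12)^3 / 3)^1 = 125 / 648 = 0.19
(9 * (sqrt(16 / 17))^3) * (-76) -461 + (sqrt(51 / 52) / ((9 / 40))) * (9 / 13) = -43776 * sqrt(17) / 289 -461 + 20 * sqrt(663) / 169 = -1082.50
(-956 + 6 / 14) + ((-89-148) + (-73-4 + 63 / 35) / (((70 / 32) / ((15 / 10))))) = -217724 / 175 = -1244.14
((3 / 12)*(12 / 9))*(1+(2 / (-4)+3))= 7 / 6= 1.17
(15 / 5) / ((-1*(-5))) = 3 / 5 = 0.60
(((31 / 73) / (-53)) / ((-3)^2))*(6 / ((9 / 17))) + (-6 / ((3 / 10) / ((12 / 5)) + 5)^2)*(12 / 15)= -0.19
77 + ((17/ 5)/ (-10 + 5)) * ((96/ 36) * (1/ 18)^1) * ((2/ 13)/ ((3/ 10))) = 405133/ 5265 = 76.95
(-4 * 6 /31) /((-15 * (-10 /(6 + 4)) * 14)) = -4 /1085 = -0.00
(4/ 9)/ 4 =0.11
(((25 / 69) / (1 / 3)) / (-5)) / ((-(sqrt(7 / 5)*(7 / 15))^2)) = 5625 / 7889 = 0.71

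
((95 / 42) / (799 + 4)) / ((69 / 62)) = 0.00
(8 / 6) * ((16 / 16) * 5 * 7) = 140 / 3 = 46.67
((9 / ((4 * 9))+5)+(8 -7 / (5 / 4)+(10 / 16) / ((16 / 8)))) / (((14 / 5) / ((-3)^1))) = -273 / 32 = -8.53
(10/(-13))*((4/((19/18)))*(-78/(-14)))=-2160/133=-16.24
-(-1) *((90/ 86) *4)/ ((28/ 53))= 2385/ 301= 7.92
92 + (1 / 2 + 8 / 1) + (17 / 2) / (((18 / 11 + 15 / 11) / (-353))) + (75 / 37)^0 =-2696 / 3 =-898.67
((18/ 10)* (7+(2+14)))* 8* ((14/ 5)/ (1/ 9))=208656/ 25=8346.24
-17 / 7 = -2.43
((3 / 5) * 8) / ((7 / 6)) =144 / 35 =4.11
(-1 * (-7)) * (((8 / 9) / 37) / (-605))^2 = 448 / 40588146225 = 0.00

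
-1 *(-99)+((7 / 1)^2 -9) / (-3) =257 / 3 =85.67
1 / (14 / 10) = 5 / 7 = 0.71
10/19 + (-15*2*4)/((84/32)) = -6010/133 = -45.19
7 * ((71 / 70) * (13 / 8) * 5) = 923 / 16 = 57.69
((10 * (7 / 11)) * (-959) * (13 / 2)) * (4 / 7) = -249340 / 11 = -22667.27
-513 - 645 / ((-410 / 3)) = -41679 / 82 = -508.28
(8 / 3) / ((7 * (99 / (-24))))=-64 / 693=-0.09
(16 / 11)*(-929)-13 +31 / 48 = -719995 / 528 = -1363.63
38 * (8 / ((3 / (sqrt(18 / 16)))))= 76 * sqrt(2)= 107.48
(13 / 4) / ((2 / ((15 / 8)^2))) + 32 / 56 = 22523 / 3584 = 6.28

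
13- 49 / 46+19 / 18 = 2689 / 207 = 12.99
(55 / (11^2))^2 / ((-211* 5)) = -5 / 25531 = -0.00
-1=-1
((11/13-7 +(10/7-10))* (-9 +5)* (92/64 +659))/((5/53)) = 37523417/91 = 412345.24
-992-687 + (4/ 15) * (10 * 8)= -4973/ 3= -1657.67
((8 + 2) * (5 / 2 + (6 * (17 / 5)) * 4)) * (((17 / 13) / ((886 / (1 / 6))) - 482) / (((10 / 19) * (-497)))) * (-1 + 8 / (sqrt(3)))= -76037301883 / 49066680 + 76037301883 * sqrt(3) / 18400005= 5607.96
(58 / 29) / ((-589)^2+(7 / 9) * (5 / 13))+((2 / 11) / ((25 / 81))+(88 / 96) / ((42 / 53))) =613854135751 / 351609073200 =1.75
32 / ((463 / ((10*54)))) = 17280 / 463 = 37.32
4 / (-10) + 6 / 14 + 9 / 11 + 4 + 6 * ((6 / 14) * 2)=3846 / 385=9.99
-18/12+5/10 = -1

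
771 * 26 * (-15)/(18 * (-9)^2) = -16705/81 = -206.23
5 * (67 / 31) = 335 / 31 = 10.81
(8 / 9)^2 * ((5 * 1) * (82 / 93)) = 26240 / 7533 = 3.48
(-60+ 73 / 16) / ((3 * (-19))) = 887 / 912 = 0.97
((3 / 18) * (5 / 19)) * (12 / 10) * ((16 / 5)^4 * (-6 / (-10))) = 196608 / 59375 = 3.31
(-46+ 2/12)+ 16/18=-809/18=-44.94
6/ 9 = 2/ 3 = 0.67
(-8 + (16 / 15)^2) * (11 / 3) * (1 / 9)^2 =-16984 / 54675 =-0.31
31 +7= 38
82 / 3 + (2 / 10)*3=419 / 15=27.93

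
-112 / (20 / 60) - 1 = -337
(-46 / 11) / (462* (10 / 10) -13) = -0.01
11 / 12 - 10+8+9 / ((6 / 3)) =41 / 12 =3.42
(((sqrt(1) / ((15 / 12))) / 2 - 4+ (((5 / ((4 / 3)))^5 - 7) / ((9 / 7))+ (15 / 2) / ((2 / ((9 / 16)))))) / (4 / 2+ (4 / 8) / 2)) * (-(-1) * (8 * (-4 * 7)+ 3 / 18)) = -35265242051 / 622080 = -56689.24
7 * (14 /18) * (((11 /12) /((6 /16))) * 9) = 1078 /9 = 119.78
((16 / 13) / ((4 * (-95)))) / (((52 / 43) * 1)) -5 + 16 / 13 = -60558 / 16055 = -3.77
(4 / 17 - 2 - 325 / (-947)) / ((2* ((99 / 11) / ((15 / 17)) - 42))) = 114425 / 5119482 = 0.02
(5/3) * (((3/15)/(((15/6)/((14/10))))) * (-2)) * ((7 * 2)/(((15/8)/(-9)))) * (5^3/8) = 392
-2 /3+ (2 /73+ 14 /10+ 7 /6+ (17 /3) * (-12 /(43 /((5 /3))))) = -66697 /94170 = -0.71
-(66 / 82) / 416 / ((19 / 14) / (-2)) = 231 / 81016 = 0.00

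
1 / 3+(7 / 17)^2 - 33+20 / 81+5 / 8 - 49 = -15098843 / 187272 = -80.63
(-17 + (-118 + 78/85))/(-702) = 0.19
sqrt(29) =5.39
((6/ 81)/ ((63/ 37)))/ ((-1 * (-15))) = 74/ 25515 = 0.00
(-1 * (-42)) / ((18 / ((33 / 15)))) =77 / 15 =5.13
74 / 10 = 37 / 5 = 7.40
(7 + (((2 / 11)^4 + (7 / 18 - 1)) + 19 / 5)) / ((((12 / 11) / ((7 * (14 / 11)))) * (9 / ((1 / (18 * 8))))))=657934613 / 10246357440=0.06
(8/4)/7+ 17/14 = 3/2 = 1.50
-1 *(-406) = 406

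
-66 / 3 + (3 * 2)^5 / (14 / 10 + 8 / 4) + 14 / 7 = 38540 / 17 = 2267.06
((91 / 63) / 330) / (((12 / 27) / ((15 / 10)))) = 13 / 880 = 0.01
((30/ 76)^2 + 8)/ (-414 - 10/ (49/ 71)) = -577073/ 30318224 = -0.02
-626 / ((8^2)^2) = -313 / 2048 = -0.15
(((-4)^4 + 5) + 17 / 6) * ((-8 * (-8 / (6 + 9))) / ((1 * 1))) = 50656 / 45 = 1125.69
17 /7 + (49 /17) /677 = 195996 /80563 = 2.43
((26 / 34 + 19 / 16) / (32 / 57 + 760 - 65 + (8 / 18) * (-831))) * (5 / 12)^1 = 10089 / 4046272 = 0.00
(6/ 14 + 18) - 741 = -5058/ 7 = -722.57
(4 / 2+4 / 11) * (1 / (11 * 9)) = 26 / 1089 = 0.02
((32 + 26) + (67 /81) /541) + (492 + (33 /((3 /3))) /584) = 14076790421 /25591464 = 550.06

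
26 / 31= 0.84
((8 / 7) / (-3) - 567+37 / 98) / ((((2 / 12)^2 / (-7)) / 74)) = 74014356 / 7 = 10573479.43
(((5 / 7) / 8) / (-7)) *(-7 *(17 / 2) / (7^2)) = 85 / 5488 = 0.02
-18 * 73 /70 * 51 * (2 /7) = -67014 /245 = -273.53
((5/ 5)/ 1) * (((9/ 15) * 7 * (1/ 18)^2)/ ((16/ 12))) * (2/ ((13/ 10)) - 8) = -49/ 780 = -0.06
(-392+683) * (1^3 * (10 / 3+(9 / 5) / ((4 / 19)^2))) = 1023059 / 80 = 12788.24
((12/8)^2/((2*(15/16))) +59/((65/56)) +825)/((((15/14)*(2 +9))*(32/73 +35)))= 58261154/27745575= 2.10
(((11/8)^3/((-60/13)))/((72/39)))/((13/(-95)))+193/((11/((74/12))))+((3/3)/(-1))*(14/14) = 177491527/1622016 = 109.43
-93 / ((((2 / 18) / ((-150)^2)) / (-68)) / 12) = 15367320000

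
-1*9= -9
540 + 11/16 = 8651/16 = 540.69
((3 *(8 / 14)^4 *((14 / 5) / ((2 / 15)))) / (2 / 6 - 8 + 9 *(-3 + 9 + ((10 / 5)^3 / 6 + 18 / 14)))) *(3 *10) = 51840 / 17983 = 2.88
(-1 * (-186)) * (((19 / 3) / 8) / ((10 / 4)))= 589 / 10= 58.90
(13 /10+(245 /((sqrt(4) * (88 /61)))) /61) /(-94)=-2369 /82720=-0.03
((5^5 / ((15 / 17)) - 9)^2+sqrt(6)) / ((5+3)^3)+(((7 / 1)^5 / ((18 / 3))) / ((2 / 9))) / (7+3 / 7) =sqrt(6) / 512+390444397 / 14976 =26071.35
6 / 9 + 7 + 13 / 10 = 269 / 30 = 8.97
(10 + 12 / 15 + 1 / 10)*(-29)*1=-3161 / 10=-316.10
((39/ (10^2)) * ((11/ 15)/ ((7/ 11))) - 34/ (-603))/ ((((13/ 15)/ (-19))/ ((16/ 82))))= -40565722/ 18748275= -2.16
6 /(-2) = -3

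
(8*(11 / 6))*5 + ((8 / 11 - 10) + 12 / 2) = 2312 / 33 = 70.06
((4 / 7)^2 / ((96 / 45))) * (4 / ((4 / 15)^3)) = 50625 / 1568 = 32.29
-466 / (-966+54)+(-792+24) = -349975 / 456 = -767.49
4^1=4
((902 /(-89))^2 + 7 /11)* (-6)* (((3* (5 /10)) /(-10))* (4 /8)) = 81045819 /1742620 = 46.51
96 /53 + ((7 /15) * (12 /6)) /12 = 1.89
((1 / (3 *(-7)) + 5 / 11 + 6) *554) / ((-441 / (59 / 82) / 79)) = -1910823560 / 4176711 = -457.49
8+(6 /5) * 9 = 94 /5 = 18.80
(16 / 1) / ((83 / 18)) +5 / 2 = 991 / 166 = 5.97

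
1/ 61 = 0.02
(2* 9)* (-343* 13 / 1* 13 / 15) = -347802 / 5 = -69560.40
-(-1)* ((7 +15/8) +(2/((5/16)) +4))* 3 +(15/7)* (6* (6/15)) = 17631/280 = 62.97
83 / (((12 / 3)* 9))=83 / 36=2.31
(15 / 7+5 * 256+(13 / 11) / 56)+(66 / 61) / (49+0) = 337255959 / 263032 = 1282.19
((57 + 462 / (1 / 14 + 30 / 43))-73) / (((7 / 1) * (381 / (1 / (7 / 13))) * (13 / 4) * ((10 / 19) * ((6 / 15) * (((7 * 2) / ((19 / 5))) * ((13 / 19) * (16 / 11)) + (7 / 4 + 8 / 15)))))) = 408505029680 / 4084536376123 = 0.10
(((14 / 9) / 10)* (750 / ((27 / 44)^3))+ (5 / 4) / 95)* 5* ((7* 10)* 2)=396541853575 / 1121931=353445.85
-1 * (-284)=284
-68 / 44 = -1.55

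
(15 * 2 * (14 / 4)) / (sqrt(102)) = 35 * sqrt(102) / 34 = 10.40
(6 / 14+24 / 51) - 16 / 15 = -299 / 1785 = -0.17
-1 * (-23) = 23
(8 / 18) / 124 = 1 / 279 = 0.00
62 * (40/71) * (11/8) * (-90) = -306900/71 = -4322.54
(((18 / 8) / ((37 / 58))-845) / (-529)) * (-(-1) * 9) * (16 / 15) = 1494456 / 97865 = 15.27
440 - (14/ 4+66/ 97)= 84549/ 194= 435.82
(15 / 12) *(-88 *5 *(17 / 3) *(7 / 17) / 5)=-770 / 3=-256.67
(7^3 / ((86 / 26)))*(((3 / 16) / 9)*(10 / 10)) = 4459 / 2064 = 2.16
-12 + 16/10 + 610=2998/5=599.60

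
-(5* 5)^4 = -390625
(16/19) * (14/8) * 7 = 196/19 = 10.32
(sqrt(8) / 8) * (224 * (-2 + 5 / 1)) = 168 * sqrt(2) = 237.59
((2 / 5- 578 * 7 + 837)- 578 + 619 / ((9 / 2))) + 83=-160472 / 45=-3566.04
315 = 315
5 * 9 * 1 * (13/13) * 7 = 315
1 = 1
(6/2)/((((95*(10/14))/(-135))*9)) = -63/95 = -0.66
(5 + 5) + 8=18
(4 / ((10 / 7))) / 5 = 0.56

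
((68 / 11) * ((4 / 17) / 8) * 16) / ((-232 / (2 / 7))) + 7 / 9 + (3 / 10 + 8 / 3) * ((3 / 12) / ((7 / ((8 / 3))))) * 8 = 101641 / 33495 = 3.03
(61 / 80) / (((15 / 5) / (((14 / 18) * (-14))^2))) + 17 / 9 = 32.02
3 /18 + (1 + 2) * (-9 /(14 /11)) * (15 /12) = -4427 /168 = -26.35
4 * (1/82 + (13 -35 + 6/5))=-17046/205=-83.15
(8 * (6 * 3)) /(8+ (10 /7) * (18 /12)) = 1008 /71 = 14.20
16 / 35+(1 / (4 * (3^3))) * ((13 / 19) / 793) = 2002787 / 4381020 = 0.46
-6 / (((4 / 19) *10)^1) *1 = -57 / 20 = -2.85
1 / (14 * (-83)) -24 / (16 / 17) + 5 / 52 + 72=1407737 / 30212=46.60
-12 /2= -6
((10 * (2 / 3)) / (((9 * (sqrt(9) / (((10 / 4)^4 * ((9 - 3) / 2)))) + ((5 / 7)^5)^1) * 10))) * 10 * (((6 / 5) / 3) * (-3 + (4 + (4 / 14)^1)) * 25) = 900375000 / 4373333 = 205.88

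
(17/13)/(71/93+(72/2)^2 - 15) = 93/91156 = 0.00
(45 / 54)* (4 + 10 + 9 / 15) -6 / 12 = 35 / 3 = 11.67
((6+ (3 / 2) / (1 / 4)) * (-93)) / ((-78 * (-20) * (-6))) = 31 / 260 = 0.12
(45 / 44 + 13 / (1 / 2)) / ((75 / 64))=19024 / 825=23.06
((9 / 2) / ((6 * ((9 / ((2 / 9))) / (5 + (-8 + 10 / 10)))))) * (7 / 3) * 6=-14 / 27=-0.52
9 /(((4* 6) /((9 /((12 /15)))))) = 135 /32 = 4.22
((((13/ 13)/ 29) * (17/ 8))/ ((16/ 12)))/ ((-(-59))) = 51/ 54752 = 0.00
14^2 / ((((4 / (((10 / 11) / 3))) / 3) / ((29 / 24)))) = 53.83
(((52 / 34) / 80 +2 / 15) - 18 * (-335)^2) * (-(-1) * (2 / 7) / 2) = -4120901689 / 14280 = -288578.55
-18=-18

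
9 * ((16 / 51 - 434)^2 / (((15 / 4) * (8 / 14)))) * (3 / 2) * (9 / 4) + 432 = 2666519.65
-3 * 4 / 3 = -4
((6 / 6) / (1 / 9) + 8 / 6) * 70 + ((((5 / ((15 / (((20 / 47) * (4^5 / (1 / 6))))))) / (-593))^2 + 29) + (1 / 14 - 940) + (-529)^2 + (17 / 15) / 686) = 372556971740592472 / 1332199379315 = 279655.57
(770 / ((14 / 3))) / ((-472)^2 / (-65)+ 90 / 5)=-0.05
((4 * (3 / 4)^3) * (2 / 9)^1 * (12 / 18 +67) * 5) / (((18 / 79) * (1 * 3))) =80185 / 432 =185.61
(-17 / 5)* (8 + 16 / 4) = -204 / 5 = -40.80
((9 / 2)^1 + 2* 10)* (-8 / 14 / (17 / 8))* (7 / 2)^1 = -392 / 17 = -23.06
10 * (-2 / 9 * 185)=-3700 / 9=-411.11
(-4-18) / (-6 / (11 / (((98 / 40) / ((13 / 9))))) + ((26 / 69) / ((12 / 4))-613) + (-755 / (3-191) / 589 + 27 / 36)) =180277786260 / 5023545015403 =0.04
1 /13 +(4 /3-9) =-7.59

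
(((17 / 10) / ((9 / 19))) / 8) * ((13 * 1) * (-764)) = -802009 / 180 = -4455.61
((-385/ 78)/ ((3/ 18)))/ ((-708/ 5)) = 1925/ 9204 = 0.21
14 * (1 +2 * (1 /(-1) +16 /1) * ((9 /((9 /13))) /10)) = 560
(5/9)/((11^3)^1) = 0.00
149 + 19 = 168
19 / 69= 0.28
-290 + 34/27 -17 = -8255/27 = -305.74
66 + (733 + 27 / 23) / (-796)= 595721 / 9154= 65.08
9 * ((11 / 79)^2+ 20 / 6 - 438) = -24413703 / 6241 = -3911.83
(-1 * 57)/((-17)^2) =-57/289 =-0.20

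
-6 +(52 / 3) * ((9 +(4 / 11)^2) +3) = 74158 / 363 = 204.29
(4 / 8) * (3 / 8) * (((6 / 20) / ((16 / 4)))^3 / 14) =81 / 14336000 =0.00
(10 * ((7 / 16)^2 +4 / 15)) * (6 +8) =12313 / 192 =64.13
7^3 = 343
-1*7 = -7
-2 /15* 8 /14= -8 /105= -0.08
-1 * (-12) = 12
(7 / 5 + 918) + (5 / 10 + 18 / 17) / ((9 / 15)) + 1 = 923.00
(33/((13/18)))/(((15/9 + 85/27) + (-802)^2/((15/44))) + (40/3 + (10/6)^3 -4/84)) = 93555/3863129764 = 0.00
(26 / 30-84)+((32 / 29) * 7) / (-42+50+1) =-82.28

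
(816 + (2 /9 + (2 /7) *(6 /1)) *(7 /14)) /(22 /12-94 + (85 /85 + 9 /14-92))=-4.48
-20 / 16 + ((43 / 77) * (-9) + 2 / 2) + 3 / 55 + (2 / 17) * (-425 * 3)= -21731 / 140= -155.22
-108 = -108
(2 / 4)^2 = 1 / 4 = 0.25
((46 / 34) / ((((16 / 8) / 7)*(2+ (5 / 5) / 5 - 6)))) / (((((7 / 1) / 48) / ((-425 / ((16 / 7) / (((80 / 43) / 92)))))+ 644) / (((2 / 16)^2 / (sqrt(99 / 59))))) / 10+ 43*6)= 40686146484375 / 3598409379656567996 - 8261821159375*sqrt(649) / 899602344914141999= -0.00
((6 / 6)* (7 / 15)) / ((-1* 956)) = -7 / 14340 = -0.00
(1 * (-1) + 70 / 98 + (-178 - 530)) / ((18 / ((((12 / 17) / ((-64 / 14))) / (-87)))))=-2479 / 35496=-0.07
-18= -18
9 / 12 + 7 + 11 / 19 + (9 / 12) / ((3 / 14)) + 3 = 1127 / 76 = 14.83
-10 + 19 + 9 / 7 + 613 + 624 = 8731 / 7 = 1247.29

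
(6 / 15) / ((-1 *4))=-1 / 10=-0.10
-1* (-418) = 418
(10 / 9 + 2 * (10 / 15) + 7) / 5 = 17 / 9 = 1.89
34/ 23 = 1.48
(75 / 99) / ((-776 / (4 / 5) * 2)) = -5 / 12804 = -0.00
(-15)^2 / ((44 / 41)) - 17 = 8477 / 44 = 192.66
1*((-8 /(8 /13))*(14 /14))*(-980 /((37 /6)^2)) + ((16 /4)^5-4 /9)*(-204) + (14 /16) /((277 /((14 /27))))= -8537902520567 /40955004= -208470.31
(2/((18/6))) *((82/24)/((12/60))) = 205/18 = 11.39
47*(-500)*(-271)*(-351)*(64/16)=-8941374000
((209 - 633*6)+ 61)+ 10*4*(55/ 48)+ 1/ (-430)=-2245999/ 645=-3482.17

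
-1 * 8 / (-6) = 4 / 3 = 1.33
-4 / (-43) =4 / 43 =0.09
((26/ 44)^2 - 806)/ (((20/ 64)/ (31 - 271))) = 618739.83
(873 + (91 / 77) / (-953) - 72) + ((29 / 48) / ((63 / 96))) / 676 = 178803253787 / 223225002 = 801.00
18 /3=6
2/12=1/6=0.17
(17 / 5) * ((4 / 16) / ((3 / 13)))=221 / 60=3.68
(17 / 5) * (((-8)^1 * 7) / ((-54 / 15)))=476 / 9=52.89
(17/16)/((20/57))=969/320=3.03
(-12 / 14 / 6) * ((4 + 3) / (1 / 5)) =-5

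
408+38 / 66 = 13483 / 33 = 408.58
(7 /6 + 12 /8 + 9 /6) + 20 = 145 /6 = 24.17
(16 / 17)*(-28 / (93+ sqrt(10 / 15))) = -124992 / 441065+ 448*sqrt(6) / 441065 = -0.28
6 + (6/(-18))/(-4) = 73/12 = 6.08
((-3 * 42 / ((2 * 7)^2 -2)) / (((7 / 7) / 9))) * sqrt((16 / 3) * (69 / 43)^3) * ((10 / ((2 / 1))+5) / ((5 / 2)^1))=-625968 * sqrt(989) / 179353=-109.76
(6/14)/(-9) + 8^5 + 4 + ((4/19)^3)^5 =10447818614357187360731393/318803667627370764279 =32771.95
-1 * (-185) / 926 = 185 / 926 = 0.20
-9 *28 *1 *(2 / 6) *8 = -672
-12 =-12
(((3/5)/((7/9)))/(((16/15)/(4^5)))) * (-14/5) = -2073.60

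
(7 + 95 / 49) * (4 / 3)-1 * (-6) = 878 / 49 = 17.92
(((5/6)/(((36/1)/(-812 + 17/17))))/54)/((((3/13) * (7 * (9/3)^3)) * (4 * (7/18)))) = -52715/10287648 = -0.01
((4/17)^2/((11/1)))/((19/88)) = 128/5491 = 0.02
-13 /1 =-13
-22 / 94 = -11 / 47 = -0.23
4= 4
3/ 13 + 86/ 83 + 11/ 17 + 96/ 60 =322284/ 91715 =3.51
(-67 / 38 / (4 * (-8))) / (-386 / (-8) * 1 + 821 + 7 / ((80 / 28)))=335 / 5299936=0.00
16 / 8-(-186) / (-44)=-49 / 22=-2.23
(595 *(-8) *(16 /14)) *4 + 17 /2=-43503 /2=-21751.50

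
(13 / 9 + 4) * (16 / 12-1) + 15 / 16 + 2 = 2053 / 432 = 4.75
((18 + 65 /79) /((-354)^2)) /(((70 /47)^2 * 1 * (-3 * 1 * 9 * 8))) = -3284783 /10478121897600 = -0.00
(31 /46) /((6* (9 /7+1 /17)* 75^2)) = 3689 /248400000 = 0.00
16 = 16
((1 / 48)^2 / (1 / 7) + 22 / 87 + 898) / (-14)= -8573981 / 133632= -64.16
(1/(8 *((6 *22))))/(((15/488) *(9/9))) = 61/1980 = 0.03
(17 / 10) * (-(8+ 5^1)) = -221 / 10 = -22.10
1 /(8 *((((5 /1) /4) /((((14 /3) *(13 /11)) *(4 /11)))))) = 364 /1815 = 0.20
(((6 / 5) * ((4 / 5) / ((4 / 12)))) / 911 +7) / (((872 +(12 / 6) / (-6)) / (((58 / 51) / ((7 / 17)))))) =9250826 / 416896375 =0.02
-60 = -60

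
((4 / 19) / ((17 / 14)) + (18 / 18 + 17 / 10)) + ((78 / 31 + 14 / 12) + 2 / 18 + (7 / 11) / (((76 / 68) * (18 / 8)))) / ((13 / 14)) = 71686339 / 9912870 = 7.23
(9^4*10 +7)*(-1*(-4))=262468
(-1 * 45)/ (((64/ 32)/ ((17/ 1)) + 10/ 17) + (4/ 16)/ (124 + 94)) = -63.65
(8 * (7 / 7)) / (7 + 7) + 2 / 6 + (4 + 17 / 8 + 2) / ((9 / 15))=809 / 56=14.45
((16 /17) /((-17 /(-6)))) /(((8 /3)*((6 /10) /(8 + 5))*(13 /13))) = 780 /289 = 2.70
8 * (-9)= -72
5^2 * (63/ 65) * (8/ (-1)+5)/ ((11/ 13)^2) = -12285/ 121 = -101.53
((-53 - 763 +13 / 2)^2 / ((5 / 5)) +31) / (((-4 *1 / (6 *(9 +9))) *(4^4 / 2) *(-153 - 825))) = 23591565 / 166912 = 141.34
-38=-38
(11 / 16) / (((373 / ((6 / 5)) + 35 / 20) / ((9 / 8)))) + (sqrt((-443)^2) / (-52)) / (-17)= 1214471 / 2411552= 0.50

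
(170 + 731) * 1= 901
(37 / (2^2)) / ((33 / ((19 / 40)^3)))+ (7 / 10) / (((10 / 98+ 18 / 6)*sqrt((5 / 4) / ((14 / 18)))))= 253783 / 8448000+ 343*sqrt(35) / 11400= 0.21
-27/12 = -9/4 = -2.25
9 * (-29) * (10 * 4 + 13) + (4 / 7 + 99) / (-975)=-94410922 / 6825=-13833.10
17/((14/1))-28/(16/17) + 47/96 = -18847/672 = -28.05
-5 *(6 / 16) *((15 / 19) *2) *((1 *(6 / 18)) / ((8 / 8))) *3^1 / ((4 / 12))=-675 / 76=-8.88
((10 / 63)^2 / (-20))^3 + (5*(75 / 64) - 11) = -20570232234761 / 4001504141376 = -5.14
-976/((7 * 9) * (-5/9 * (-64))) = -61/140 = -0.44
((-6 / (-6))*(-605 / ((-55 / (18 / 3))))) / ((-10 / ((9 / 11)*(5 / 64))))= -27 / 64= -0.42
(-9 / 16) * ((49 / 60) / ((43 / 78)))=-5733 / 6880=-0.83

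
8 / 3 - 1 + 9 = 32 / 3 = 10.67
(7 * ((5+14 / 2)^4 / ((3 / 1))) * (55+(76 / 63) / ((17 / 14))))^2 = 2121172821540864 / 289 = 7339698344432.06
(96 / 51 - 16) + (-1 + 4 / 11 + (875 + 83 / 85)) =805243 / 935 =861.22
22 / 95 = 0.23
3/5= 0.60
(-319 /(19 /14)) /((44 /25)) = -5075 /38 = -133.55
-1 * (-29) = 29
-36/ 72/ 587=-1/ 1174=-0.00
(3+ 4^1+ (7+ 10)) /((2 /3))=36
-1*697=-697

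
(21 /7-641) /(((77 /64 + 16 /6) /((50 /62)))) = -3062400 /23033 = -132.96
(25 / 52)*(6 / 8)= 75 / 208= 0.36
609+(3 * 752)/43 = 28443/43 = 661.47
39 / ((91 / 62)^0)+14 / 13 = 521 / 13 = 40.08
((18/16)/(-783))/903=-1/628488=-0.00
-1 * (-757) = 757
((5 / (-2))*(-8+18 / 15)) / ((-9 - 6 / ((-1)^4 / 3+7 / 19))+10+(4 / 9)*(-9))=-340 / 231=-1.47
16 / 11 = 1.45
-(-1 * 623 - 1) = 624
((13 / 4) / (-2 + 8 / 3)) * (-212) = -1033.50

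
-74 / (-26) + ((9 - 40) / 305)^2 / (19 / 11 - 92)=3417694102 / 1200859725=2.85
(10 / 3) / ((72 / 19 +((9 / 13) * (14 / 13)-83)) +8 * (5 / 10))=-32110 / 717321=-0.04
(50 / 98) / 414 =25 / 20286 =0.00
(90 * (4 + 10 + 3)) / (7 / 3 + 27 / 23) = 52785 / 121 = 436.24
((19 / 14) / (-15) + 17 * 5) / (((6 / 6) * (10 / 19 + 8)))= 338789 / 34020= 9.96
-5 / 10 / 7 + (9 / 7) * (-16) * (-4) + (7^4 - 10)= 2473.21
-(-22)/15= 22/15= 1.47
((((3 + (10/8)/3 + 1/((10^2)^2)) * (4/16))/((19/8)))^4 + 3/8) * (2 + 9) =28429026413615834270891/6597500625000000000000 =4.31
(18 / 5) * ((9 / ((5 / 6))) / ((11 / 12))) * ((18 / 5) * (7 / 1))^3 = 23332385664 / 34375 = 678760.31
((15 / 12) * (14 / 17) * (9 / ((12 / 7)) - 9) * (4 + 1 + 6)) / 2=-5775 / 272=-21.23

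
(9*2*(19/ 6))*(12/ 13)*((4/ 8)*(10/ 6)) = 570/ 13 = 43.85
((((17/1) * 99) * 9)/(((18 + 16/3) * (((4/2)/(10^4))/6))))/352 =55325.89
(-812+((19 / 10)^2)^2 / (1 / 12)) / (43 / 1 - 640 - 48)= 1639037 / 1612500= 1.02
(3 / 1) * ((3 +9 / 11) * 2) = 252 / 11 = 22.91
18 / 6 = 3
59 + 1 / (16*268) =252993 / 4288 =59.00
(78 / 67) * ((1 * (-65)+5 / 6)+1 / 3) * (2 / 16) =-4979 / 536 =-9.29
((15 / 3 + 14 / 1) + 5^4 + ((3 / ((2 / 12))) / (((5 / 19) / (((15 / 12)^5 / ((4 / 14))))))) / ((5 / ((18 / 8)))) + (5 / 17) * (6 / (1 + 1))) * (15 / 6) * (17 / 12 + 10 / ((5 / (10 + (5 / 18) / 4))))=32881580405 / 626688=52468.82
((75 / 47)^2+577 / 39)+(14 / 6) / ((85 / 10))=25799494 / 1464567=17.62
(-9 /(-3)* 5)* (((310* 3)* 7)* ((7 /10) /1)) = 68355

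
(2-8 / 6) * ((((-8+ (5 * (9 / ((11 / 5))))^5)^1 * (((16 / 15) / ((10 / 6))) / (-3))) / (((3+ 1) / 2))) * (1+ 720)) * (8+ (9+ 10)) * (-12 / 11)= 239480065554311232 / 44289025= 5407210150.92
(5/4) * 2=5/2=2.50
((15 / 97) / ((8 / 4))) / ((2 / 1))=15 / 388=0.04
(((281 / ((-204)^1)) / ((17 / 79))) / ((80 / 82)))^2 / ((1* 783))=828389405281 / 15067455667200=0.05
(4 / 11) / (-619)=-0.00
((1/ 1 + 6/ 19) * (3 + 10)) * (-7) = -2275/ 19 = -119.74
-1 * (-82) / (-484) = -41 / 242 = -0.17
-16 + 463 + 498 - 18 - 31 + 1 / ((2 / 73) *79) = 141641 / 158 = 896.46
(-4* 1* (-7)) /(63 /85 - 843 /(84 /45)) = -66640 /1073061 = -0.06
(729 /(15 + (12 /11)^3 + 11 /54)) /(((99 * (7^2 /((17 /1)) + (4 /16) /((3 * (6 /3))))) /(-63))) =-13603944816 /1414973159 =-9.61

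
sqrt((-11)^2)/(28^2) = 11/784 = 0.01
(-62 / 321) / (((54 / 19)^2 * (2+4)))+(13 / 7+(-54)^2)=57355527563 / 19656756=2917.85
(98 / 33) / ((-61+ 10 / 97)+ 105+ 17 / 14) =133084 / 2030853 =0.07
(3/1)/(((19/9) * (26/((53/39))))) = 477/6422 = 0.07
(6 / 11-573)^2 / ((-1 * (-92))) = 3562.00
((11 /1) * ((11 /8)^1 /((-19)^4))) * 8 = 121 /130321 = 0.00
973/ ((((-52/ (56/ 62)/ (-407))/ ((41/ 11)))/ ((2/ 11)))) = 20664574/ 4433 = 4661.53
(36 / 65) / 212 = 0.00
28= 28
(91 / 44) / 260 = 7 / 880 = 0.01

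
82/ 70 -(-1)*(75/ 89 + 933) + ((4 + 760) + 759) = 7656714/ 3115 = 2458.01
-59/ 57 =-1.04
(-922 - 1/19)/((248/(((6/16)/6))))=-17519/75392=-0.23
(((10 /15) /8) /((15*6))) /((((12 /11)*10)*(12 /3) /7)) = 77 /518400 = 0.00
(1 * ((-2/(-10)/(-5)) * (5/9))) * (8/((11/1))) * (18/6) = -8/165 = -0.05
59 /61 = 0.97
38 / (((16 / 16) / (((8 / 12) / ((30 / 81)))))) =342 / 5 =68.40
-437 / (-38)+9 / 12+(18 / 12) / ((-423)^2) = 2922509 / 238572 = 12.25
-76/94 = -38/47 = -0.81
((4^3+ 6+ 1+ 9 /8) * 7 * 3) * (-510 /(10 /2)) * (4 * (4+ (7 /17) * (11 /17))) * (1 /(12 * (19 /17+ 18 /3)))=-14940261 /484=-30868.31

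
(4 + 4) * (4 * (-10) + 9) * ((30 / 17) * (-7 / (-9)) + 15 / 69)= -462520 / 1173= -394.31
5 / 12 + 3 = 41 / 12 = 3.42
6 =6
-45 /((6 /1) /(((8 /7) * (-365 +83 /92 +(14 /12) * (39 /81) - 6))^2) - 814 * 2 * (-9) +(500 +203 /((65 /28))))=-14787475581623550 /5007843074998108729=-0.00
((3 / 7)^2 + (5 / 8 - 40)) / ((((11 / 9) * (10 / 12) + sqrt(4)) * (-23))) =414801 / 734804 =0.56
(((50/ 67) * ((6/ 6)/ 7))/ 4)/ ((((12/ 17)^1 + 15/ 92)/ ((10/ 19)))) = 195500/ 12110049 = 0.02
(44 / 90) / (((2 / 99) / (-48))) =-5808 / 5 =-1161.60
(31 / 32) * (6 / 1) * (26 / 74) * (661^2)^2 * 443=102243537005596467 / 592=172708677374318.36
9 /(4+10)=9 /14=0.64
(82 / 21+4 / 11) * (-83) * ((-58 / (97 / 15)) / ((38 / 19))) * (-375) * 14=-8899882500 / 1067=-8341033.27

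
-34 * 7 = -238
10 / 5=2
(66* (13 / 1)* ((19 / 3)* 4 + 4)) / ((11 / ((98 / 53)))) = 224224 / 53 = 4230.64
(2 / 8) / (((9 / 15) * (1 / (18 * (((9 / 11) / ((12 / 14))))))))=315 / 44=7.16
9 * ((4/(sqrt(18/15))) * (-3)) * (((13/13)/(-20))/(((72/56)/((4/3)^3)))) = 224 * sqrt(30)/135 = 9.09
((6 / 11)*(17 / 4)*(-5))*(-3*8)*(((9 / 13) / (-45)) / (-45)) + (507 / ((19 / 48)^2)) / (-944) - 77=-1223368833 / 15228785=-80.33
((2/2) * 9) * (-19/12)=-57/4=-14.25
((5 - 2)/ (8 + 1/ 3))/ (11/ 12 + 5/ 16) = 432/ 1475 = 0.29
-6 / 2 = -3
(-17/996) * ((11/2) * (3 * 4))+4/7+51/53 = 0.41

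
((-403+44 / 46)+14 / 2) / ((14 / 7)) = -197.52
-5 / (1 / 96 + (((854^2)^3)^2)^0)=-480 / 97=-4.95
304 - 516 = -212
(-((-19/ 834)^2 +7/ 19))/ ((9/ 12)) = -4875751/ 9911673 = -0.49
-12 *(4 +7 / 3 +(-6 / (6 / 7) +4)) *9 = -360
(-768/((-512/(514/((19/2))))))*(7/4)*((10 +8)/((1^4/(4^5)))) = 49738752/19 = 2617829.05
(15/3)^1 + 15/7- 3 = 29/7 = 4.14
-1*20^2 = -400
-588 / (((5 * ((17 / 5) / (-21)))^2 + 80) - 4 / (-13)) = -3371004 / 464161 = -7.26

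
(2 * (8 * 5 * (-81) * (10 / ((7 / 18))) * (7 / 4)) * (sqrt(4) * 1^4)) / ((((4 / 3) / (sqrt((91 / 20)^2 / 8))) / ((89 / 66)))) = -29520855 * sqrt(2) / 44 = -948836.22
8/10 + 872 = 4364/5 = 872.80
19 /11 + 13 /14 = 409 /154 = 2.66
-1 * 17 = -17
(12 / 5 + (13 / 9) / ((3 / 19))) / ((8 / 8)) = 1559 / 135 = 11.55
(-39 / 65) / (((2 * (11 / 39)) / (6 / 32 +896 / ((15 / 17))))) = -9506523 / 8800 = -1080.29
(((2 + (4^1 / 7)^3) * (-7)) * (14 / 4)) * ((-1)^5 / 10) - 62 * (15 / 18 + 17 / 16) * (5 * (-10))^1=494125 / 84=5882.44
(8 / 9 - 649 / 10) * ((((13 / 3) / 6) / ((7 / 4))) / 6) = -10699 / 2430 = -4.40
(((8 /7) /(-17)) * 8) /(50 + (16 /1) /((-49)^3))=-0.01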